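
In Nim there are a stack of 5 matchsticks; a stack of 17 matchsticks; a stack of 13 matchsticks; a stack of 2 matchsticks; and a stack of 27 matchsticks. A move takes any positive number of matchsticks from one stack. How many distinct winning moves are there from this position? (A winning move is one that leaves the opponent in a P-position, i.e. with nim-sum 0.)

0

Compute the nim-sum pairwise:
5 XOR 17 = 20
20 XOR 13 = 25
25 XOR 2 = 27
27 XOR 27 = 0
The nim-sum is already 0, so every move leaves a nonzero nim-sum — there are no winning moves.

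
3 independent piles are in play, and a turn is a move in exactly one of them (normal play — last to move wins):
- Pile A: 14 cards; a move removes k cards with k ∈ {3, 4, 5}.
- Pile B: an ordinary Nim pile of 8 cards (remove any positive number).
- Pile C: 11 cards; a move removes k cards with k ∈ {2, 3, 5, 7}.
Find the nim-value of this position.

11

For pile A, compute g(0), g(1), … with moves {3, 4, 5}:
k:     0  1  2  3  4  5  6  7  8  9 10 11 12 13 14
g(k):  0  0  0  1  1  1  2  2  0  0  0  1  1  1  2
So g(14) = 2.
Pile B is a plain Nim pile of size 8, so its Grundy value is 8.
Build the Grundy sequence for pile C with g(k) = mex{g(k−s) : s ∈ {2, 3, 5, 7}, s ≤ k}:
k:     0  1  2  3  4  5  6  7  8  9 10 11
g(k):  0  0  1  1  2  2  3  3  4  0  0  1
So g(11) = 1.
By the Sprague-Grundy theorem, the Grundy value of a sum of independent games is the XOR of the component values.
Combined value = 2 XOR 8 XOR 1 = 11.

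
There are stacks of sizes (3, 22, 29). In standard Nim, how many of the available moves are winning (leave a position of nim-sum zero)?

Compute the nim-sum pairwise:
3 XOR 22 = 21
21 XOR 29 = 8
The overall nim-sum is X = 8. A stack of size p has a winning move iff p XOR X < p (reduce it to p XOR X).
  3: 3 XOR 8 = 11 ≥ 3 — no move.
  22: 22 XOR 8 = 30 ≥ 22 — no move.
  29: 29 XOR 8 = 21 < 29 — winning move (to 21).
That gives 1 winning move.

1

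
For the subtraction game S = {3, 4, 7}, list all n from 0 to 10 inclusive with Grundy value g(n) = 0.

0, 1, 2, 10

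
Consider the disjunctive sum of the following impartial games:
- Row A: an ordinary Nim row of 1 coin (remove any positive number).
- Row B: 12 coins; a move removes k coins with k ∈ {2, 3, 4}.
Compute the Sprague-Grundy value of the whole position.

1

Row A is a plain Nim row of size 1, so its Grundy value is 1.
Grundy values for row B (subtraction set {2, 3, 4}):
k:     0  1  2  3  4  5  6  7  8  9 10 11 12
g(k):  0  0  1  1  2  2  0  0  1  1  2  2  0
So g(12) = 0.
By the Sprague-Grundy theorem, the Grundy value of a sum of independent games is the XOR of the component values.
Combined value = 1 ⊕ 0 = 1.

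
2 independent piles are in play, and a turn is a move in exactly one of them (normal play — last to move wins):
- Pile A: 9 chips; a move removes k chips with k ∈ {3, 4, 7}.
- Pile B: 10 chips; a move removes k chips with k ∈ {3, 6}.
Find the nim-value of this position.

Grundy values for pile A (subtraction set {3, 4, 7}):
k:     0  1  2  3  4  5  6  7  8  9
g(k):  0  0  0  1  1  1  2  2  2  3
So g(9) = 3.
Grundy values for pile B (subtraction set {3, 6}):
g(0) = mex{} = 0
g(1) = mex{} = 0
g(2) = mex{} = 0
g(3) = mex{0} = 1
g(4) = mex{0} = 1
g(5) = mex{0} = 1
g(6) = mex{0,1} = 2
g(7) = mex{0,1} = 2
g(8) = mex{0,1} = 2
g(9) = mex{1,2} = 0
g(10) = mex{1,2} = 0
So g(10) = 0.
By the Sprague-Grundy theorem, the Grundy value of a sum of independent games is the XOR of the component values.
Combined value = 3 ⊕ 0 = 3.

3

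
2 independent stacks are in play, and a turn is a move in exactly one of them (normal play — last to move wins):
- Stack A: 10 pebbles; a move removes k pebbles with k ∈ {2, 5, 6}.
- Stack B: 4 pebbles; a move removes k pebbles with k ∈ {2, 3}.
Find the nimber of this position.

For stack A, compute g(0), g(1), … with moves {2, 5, 6}:
g(0) = mex{} = 0
g(1) = mex{} = 0
g(2) = mex{0} = 1
g(3) = mex{0} = 1
g(4) = mex{1} = 0
g(5) = mex{0,1} = 2
g(6) = mex{0} = 1
g(7) = mex{0,1,2} = 3
g(8) = mex{1} = 0
g(9) = mex{0,1,3} = 2
g(10) = mex{0,2} = 1
So g(10) = 1.
For stack B, compute g(0), g(1), … with moves {2, 3}:
g(0) = mex{} = 0
g(1) = mex{} = 0
g(2) = mex{0} = 1
g(3) = mex{0} = 1
g(4) = mex{0,1} = 2
So g(4) = 2.
By the Sprague-Grundy theorem, the Grundy value of a sum of independent games is the XOR of the component values.
Combined value = 1 XOR 2 = 3.

3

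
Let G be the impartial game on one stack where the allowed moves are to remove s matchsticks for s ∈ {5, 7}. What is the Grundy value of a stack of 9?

1

Build the Grundy sequence with g(k) = mex{g(k−s) : s ∈ {5, 7}, s ≤ k}:
g(0) = mex{} = 0
g(1) = mex{} = 0
g(2) = mex{} = 0
g(3) = mex{} = 0
g(4) = mex{} = 0
g(5) = mex{0} = 1
g(6) = mex{0} = 1
g(7) = mex{0} = 1
g(8) = mex{0} = 1
g(9) = mex{0} = 1
So g(9) = 1.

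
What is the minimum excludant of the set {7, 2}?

0 is not in the set, so the mex is 0.

0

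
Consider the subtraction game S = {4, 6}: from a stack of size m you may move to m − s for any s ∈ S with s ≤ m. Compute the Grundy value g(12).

Grundy values for subtraction set {4, 6}:
g(0) = mex{} = 0
g(1) = mex{} = 0
g(2) = mex{} = 0
g(3) = mex{} = 0
g(4) = mex{0} = 1
g(5) = mex{0} = 1
g(6) = mex{0} = 1
g(7) = mex{0} = 1
g(8) = mex{0,1} = 2
g(9) = mex{0,1} = 2
g(10) = mex{1} = 0
g(11) = mex{1} = 0
g(12) = mex{1,2} = 0
So g(12) = 0.

0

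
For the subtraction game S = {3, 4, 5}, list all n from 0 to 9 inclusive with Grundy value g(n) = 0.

Grundy values for subtraction set {3, 4, 5}:
k:     0  1  2  3  4  5  6  7  8  9
g(k):  0  0  0  1  1  1  2  2  0  0
The P-positions (g = 0) in 0..9 are 0, 1, 2, 8, 9.

0, 1, 2, 8, 9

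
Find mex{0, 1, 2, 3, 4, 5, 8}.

The values 0, 1, 2, 3, 4, 5 are all present; 6 is the first non-negative integer missing from the set.

6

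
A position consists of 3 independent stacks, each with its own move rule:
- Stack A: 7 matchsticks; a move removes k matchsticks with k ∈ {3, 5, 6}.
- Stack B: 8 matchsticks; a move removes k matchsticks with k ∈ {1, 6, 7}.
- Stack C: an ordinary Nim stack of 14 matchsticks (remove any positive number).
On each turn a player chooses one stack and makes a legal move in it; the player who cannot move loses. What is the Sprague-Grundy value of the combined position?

14

For stack A, compute g(0), g(1), … with moves {3, 5, 6}:
k:     0  1  2  3  4  5  6  7
g(k):  0  0  0  1  1  1  2  2
So g(7) = 2.
Build the Grundy sequence for stack B with g(k) = mex{g(k−s) : s ∈ {1, 6, 7}, s ≤ k}:
k:     0  1  2  3  4  5  6  7  8
g(k):  0  1  0  1  0  1  2  3  2
So g(8) = 2.
Stack C is a plain Nim stack of size 14, so its Grundy value is 14.
The value of a disjunctive sum is the nim-sum of the parts.
Combined value = 2 XOR 2 XOR 14 = 14.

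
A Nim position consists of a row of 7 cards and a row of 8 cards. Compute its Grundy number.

Compute the nim-sum pairwise:
7 XOR 8 = 15

15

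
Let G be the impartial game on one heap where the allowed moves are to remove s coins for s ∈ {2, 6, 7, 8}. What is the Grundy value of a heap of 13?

Compute g(0), g(1), … for moves {2, 6, 7, 8}:
k:     0  1  2  3  4  5  6  7  8  9 10 11 12 13
g(k):  0  0  1  1  0  0  1  1  2  2  3  3  2  2
So g(13) = 2.

2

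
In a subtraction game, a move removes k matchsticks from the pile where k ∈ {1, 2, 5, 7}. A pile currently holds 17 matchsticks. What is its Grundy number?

Build the Grundy sequence with g(k) = mex{g(k−s) : s ∈ {1, 2, 5, 7}, s ≤ k}:
k:     0  1  2  3  4  5  6  7  8  9 10 11 12 13 14 15 16 17
g(k):  0  1  2  0  1  2  0  1  2  0  1  2  0  1  2  0  1  2
So g(17) = 2.

2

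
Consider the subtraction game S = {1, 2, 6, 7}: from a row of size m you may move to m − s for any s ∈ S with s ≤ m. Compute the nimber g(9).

Build the Grundy sequence with g(k) = mex{g(k−s) : s ∈ {1, 2, 6, 7}, s ≤ k}:
g(0) = mex{} = 0
g(1) = mex{0} = 1
g(2) = mex{0,1} = 2
g(3) = mex{1,2} = 0
g(4) = mex{0,2} = 1
g(5) = mex{0,1} = 2
g(6) = mex{0,1,2} = 3
g(7) = mex{0,1,2,3} = 4
g(8) = mex{1,2,3,4} = 0
g(9) = mex{0,2,4} = 1
So g(9) = 1.

1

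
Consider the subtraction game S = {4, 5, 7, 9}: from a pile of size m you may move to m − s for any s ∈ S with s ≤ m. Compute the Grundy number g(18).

Grundy values for subtraction set {4, 5, 7, 9}:
k:     0  1  2  3  4  5  6  7  8  9 10 11 12 13 14 15 16 17 18
g(k):  0  0  0  0  1  1  1  1  2  2  2  2  3  0  0  0  0  1  1
So g(18) = 1.

1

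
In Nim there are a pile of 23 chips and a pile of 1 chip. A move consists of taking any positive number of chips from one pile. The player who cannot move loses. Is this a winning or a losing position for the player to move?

Winning position

Nim-sum: 23 ⊕ 1 = 22.
The nim-sum is 22 ≠ 0, so this is an N-position: the player to move can win.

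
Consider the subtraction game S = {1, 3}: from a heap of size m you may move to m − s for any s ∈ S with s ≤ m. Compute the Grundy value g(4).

0

Grundy values for subtraction set {1, 3}:
g(0) = mex{} = 0
g(1) = mex{0} = 1
g(2) = mex{1} = 0
g(3) = mex{0} = 1
g(4) = mex{1} = 0
So g(4) = 0.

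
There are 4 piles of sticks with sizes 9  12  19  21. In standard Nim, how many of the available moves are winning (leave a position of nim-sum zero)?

Nim-sum: 9 ^ 12 ^ 19 ^ 21 = 3.
The overall nim-sum is X = 3. A pile of size p has a winning move iff p XOR X < p (reduce it to p XOR X).
  9: 9 XOR 3 = 10 ≥ 9 — no move.
  12: 12 XOR 3 = 15 ≥ 12 — no move.
  19: 19 XOR 3 = 16 < 19 — winning move (to 16).
  21: 21 XOR 3 = 22 ≥ 21 — no move.
That gives 1 winning move.

1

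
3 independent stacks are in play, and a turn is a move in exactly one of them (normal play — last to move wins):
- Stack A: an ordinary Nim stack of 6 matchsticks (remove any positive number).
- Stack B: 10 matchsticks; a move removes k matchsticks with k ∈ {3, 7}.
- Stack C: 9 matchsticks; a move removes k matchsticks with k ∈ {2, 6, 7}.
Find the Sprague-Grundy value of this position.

6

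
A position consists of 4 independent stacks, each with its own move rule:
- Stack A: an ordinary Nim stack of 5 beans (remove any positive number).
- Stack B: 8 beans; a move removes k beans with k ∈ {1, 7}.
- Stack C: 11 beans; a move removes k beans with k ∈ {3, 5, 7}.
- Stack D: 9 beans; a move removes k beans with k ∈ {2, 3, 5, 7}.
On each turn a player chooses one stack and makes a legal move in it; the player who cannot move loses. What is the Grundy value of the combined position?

Stack A is a plain Nim stack of size 5, so its Grundy value is 5.
Grundy values for stack B (subtraction set {1, 7}):
g(0) = mex{} = 0
g(1) = mex{0} = 1
g(2) = mex{1} = 0
g(3) = mex{0} = 1
g(4) = mex{1} = 0
g(5) = mex{0} = 1
g(6) = mex{1} = 0
g(7) = mex{0} = 1
g(8) = mex{1} = 0
So g(8) = 0.
Grundy values for stack C (subtraction set {3, 5, 7}):
k:     0  1  2  3  4  5  6  7  8  9 10 11
g(k):  0  0  0  1  1  1  2  2  2  3  0  0
So g(11) = 0.
For stack D, compute g(0), g(1), … with moves {2, 3, 5, 7}:
k:     0  1  2  3  4  5  6  7  8  9
g(k):  0  0  1  1  2  2  3  3  4  0
So g(9) = 0.
The value of a disjunctive sum is the nim-sum of the parts.
Combined value = 5 ⊕ 0 ⊕ 0 ⊕ 0 = 5.

5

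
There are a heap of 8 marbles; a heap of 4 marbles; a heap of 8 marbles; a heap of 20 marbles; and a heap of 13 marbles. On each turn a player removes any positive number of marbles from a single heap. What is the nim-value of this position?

29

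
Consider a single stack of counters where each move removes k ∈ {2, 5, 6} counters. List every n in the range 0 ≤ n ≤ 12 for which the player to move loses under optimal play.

0, 1, 4, 8, 11, 12

Grundy values for subtraction set {2, 5, 6}:
g(0) = mex{} = 0
g(1) = mex{} = 0
g(2) = mex{0} = 1
g(3) = mex{0} = 1
g(4) = mex{1} = 0
g(5) = mex{0,1} = 2
g(6) = mex{0} = 1
g(7) = mex{0,1,2} = 3
g(8) = mex{1} = 0
g(9) = mex{0,1,3} = 2
g(10) = mex{0,2} = 1
g(11) = mex{1,2} = 0
g(12) = mex{1,3} = 0
The P-positions (g = 0) in 0..12 are 0, 1, 4, 8, 11, 12.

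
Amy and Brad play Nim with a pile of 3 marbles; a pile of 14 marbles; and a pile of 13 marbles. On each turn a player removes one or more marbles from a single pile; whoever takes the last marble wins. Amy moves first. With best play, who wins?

Brad wins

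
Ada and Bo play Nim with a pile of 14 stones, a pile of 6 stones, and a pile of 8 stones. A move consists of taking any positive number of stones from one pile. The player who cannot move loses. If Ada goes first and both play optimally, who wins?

Bitwise XOR of the heap sizes:
  1110  (14)
  0110  (6)
  1000  (8)
  ----
  0000  (0)
The nim-sum is 0, so this is a P-position: the player to move is in a losing position under optimal play; Ada is about to move from it and so loses — Bo wins.

Bo wins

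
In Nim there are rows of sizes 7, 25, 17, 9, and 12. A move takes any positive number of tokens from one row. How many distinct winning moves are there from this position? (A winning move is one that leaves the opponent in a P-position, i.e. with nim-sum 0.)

Compute the nim-sum pairwise:
7 XOR 25 = 30
30 XOR 17 = 15
15 XOR 9 = 6
6 XOR 12 = 10
The overall nim-sum is X = 10. A row of size p has a winning move iff p XOR X < p (reduce it to p XOR X).
  7: 7 XOR 10 = 13 ≥ 7 — no move.
  25: 25 XOR 10 = 19 < 25 — winning move (to 19).
  17: 17 XOR 10 = 27 ≥ 17 — no move.
  9: 9 XOR 10 = 3 < 9 — winning move (to 3).
  12: 12 XOR 10 = 6 < 12 — winning move (to 6).
That gives 3 winning moves.

3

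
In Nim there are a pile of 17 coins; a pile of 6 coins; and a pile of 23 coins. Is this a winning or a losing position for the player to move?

Nim-sum: 17 XOR 6 XOR 23 = 0.
The nim-sum is 0, so this is a P-position: the player to move is in a losing position under optimal play.

Losing position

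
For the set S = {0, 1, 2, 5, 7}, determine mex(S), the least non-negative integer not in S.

3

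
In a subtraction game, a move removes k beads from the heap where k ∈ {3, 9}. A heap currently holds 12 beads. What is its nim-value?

0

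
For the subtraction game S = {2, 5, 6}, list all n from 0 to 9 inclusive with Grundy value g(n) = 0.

Compute g(0), g(1), … for moves {2, 5, 6}:
g(0) = mex{} = 0
g(1) = mex{} = 0
g(2) = mex{0} = 1
g(3) = mex{0} = 1
g(4) = mex{1} = 0
g(5) = mex{0,1} = 2
g(6) = mex{0} = 1
g(7) = mex{0,1,2} = 3
g(8) = mex{1} = 0
g(9) = mex{0,1,3} = 2
The P-positions (g = 0) in 0..9 are 0, 1, 4, 8.

0, 1, 4, 8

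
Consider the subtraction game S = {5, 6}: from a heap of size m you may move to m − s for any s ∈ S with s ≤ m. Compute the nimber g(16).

1

Grundy values for subtraction set {5, 6}:
k:     0  1  2  3  4  5  6  7  8  9 10 11 12 13 14 15 16
g(k):  0  0  0  0  0  1  1  1  1  1  2  0  0  0  0  0  1
So g(16) = 1.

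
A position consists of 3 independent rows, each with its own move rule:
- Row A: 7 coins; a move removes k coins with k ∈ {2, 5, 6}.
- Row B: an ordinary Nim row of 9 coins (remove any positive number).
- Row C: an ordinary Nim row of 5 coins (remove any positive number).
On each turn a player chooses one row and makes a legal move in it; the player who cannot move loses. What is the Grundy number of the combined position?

15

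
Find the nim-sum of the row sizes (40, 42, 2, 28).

Nim-sum: 40 ^ 42 ^ 2 ^ 28 = 28.

28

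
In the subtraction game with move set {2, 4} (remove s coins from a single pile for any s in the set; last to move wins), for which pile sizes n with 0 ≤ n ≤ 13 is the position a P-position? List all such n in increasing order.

0, 1, 6, 7, 12, 13

Build the Grundy sequence with g(k) = mex{g(k−s) : s ∈ {2, 4}, s ≤ k}:
k:     0  1  2  3  4  5  6  7  8  9 10 11 12 13
g(k):  0  0  1  1  2  2  0  0  1  1  2  2  0  0
The P-positions (g = 0) in 0..13 are 0, 1, 6, 7, 12, 13.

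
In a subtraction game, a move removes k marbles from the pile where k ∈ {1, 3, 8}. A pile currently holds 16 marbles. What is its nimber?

1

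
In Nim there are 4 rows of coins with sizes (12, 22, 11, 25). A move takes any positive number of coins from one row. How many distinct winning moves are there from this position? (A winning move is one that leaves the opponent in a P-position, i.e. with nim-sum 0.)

3

Write each in binary and XOR column by column:
  01100  (12)
  10110  (22)
  01011  (11)
  11001  (25)
  -----
  01000  (8)
The overall nim-sum is X = 8. A row of size p has a winning move iff p XOR X < p (reduce it to p XOR X).
  12: 12 XOR 8 = 4 < 12 — winning move (to 4).
  22: 22 XOR 8 = 30 ≥ 22 — no move.
  11: 11 XOR 8 = 3 < 11 — winning move (to 3).
  25: 25 XOR 8 = 17 < 25 — winning move (to 17).
That gives 3 winning moves.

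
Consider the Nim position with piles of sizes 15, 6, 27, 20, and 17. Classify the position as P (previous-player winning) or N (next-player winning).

N-position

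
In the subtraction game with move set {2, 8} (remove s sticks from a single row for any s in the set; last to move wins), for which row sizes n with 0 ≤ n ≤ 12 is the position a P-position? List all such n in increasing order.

0, 1, 4, 5, 10, 11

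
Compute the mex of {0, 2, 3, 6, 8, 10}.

0 is in the set but 1 is not, so the mex is 1.

1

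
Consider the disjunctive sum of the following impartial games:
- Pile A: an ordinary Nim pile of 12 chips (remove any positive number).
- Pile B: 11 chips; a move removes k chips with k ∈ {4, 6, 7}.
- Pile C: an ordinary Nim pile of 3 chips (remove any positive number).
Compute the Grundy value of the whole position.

15

Pile A is a plain Nim pile of size 12, so its Grundy value is 12.
For pile B, compute g(0), g(1), … with moves {4, 6, 7}:
k:     0  1  2  3  4  5  6  7  8  9 10 11
g(k):  0  0  0  0  1  1  1  1  2  2  2  0
So g(11) = 0.
Pile C is a plain Nim pile of size 3, so its Grundy value is 3.
The value of a disjunctive sum is the nim-sum of the parts.
Combined value = 12 XOR 0 XOR 3 = 15.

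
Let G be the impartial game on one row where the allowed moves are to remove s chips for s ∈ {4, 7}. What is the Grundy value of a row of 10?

Build the Grundy sequence with g(k) = mex{g(k−s) : s ∈ {4, 7}, s ≤ k}:
k:     0  1  2  3  4  5  6  7  8  9 10
g(k):  0  0  0  0  1  1  1  1  2  2  2
So g(10) = 2.

2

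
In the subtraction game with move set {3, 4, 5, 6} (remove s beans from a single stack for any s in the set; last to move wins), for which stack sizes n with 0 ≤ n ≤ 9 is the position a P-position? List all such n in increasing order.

0, 1, 2, 9

Build the Grundy sequence with g(k) = mex{g(k−s) : s ∈ {3, 4, 5, 6}, s ≤ k}:
k:     0  1  2  3  4  5  6  7  8  9
g(k):  0  0  0  1  1  1  2  2  2  0
The P-positions (g = 0) in 0..9 are 0, 1, 2, 9.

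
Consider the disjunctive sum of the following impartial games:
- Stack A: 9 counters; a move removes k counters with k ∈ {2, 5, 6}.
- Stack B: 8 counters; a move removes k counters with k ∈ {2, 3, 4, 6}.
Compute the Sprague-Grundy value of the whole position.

2

For stack A, compute g(0), g(1), … with moves {2, 5, 6}:
k:     0  1  2  3  4  5  6  7  8  9
g(k):  0  0  1  1  0  2  1  3  0  2
So g(9) = 2.
Build the Grundy sequence for stack B with g(k) = mex{g(k−s) : s ∈ {2, 3, 4, 6}, s ≤ k}:
g(0) = mex{} = 0
g(1) = mex{} = 0
g(2) = mex{0} = 1
g(3) = mex{0} = 1
g(4) = mex{0,1} = 2
g(5) = mex{0,1} = 2
g(6) = mex{0,1,2} = 3
g(7) = mex{0,1,2} = 3
g(8) = mex{1,2,3} = 0
So g(8) = 0.
By the Sprague-Grundy theorem, the Grundy value of a sum of independent games is the XOR of the component values.
Combined value = 2 ⊕ 0 = 2.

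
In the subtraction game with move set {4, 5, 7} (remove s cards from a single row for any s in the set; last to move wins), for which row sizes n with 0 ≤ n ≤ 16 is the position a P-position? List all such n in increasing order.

0, 1, 2, 3, 11, 12, 13, 14

Grundy values for subtraction set {4, 5, 7}:
k:     0  1  2  3  4  5  6  7  8  9 10 11 12 13 14 15 16
g(k):  0  0  0  0  1  1  1  1  2  2  2  0  0  0  0  1  1
The P-positions (g = 0) in 0..16 are 0, 1, 2, 3, 11, 12, 13, 14.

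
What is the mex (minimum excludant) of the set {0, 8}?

0 is in the set but 1 is not, so the mex is 1.

1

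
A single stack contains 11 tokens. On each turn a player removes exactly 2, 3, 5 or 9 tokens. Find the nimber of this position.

2

Build the Grundy sequence with g(k) = mex{g(k−s) : s ∈ {2, 3, 5, 9}, s ≤ k}:
g(0) = mex{} = 0
g(1) = mex{} = 0
g(2) = mex{0} = 1
g(3) = mex{0} = 1
g(4) = mex{0,1} = 2
g(5) = mex{0,1} = 2
g(6) = mex{0,1,2} = 3
g(7) = mex{1,2} = 0
g(8) = mex{1,2,3} = 0
g(9) = mex{0,2,3} = 1
g(10) = mex{0,2} = 1
g(11) = mex{0,1,3} = 2
So g(11) = 2.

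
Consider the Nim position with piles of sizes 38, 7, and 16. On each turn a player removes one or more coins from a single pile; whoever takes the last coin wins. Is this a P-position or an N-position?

N-position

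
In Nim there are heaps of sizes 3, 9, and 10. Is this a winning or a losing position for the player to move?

Losing position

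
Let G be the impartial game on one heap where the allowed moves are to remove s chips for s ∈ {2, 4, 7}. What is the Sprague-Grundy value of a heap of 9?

Build the Grundy sequence with g(k) = mex{g(k−s) : s ∈ {2, 4, 7}, s ≤ k}:
g(0) = mex{} = 0
g(1) = mex{} = 0
g(2) = mex{0} = 1
g(3) = mex{0} = 1
g(4) = mex{0,1} = 2
g(5) = mex{0,1} = 2
g(6) = mex{1,2} = 0
g(7) = mex{0,1,2} = 3
g(8) = mex{0,2} = 1
g(9) = mex{1,2,3} = 0
So g(9) = 0.

0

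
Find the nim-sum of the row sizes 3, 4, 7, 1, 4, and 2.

Bitwise XOR of the heap sizes:
  011  (3)
  100  (4)
  111  (7)
  001  (1)
  100  (4)
  010  (2)
  ---
  111  (7)

7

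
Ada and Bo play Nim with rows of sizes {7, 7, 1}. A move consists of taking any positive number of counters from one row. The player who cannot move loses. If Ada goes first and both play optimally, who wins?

Ada wins

Bitwise XOR of the heap sizes:
  111  (7)
  111  (7)
  001  (1)
  ---
  001  (1)
The nim-sum is 1 ≠ 0, so this is an N-position: the player to move can win; Ada has a winning move.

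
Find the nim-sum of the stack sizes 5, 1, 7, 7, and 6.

Nim-sum: 5 ⊕ 1 ⊕ 7 ⊕ 7 ⊕ 6 = 2.

2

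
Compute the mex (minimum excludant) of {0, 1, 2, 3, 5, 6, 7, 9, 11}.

The values 0, 1, 2, 3 are all present; 4 is the first non-negative integer missing from the set.

4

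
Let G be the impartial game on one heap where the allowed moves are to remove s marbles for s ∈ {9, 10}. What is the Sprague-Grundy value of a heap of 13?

Grundy values for subtraction set {9, 10}:
k:     0  1  2  3  4  5  6  7  8  9 10 11 12 13
g(k):  0  0  0  0  0  0  0  0  0  1  1  1  1  1
So g(13) = 1.

1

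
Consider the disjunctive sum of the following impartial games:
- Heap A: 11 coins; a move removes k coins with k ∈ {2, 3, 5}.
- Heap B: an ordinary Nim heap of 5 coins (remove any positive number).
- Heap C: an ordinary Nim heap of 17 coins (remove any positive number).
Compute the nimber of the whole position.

22

For heap A, compute g(0), g(1), … with moves {2, 3, 5}:
g(0) = mex{} = 0
g(1) = mex{} = 0
g(2) = mex{0} = 1
g(3) = mex{0} = 1
g(4) = mex{0,1} = 2
g(5) = mex{0,1} = 2
g(6) = mex{0,1,2} = 3
g(7) = mex{1,2} = 0
g(8) = mex{1,2,3} = 0
g(9) = mex{0,2,3} = 1
g(10) = mex{0,2} = 1
g(11) = mex{0,1,3} = 2
So g(11) = 2.
Heap B is a plain Nim heap of size 5, so its Grundy value is 5.
Heap C is a plain Nim heap of size 17, so its Grundy value is 17.
By the Sprague-Grundy theorem, the Grundy value of a sum of independent games is the XOR of the component values.
Combined value = 2 XOR 5 XOR 17 = 22.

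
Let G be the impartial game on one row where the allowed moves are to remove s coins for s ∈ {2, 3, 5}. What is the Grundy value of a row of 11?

Build the Grundy sequence with g(k) = mex{g(k−s) : s ∈ {2, 3, 5}, s ≤ k}:
k:     0  1  2  3  4  5  6  7  8  9 10 11
g(k):  0  0  1  1  2  2  3  0  0  1  1  2
So g(11) = 2.

2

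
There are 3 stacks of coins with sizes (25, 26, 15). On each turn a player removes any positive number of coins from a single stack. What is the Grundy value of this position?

Nim-sum: 25 ⊕ 26 ⊕ 15 = 12.

12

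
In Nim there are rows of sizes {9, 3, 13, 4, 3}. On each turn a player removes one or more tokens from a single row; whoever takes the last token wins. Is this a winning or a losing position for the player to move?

Losing position

Nim-sum: 9 ^ 3 ^ 13 ^ 4 ^ 3 = 0.
The nim-sum is 0, so this is a P-position: the player to move is in a losing position under optimal play.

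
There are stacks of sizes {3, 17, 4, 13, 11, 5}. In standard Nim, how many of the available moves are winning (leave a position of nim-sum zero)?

1

Compute the nim-sum pairwise:
3 ^ 17 = 18
18 ^ 4 = 22
22 ^ 13 = 27
27 ^ 11 = 16
16 ^ 5 = 21
The overall nim-sum is X = 21. A stack of size p has a winning move iff p XOR X < p (reduce it to p XOR X).
  3: 3 XOR 21 = 22 ≥ 3 — no move.
  17: 17 XOR 21 = 4 < 17 — winning move (to 4).
  4: 4 XOR 21 = 17 ≥ 4 — no move.
  13: 13 XOR 21 = 24 ≥ 13 — no move.
  11: 11 XOR 21 = 30 ≥ 11 — no move.
  5: 5 XOR 21 = 16 ≥ 5 — no move.
That gives 1 winning move.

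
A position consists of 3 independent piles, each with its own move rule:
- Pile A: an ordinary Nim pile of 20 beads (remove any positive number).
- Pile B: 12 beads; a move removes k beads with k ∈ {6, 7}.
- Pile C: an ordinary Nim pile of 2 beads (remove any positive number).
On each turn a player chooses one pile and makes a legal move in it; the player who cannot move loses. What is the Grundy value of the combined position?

Pile A is a plain Nim pile of size 20, so its Grundy value is 20.
For pile B, compute g(0), g(1), … with moves {6, 7}:
k:     0  1  2  3  4  5  6  7  8  9 10 11 12
g(k):  0  0  0  0  0  0  1  1  1  1  1  1  2
So g(12) = 2.
Pile C is a plain Nim pile of size 2, so its Grundy value is 2.
By the Sprague-Grundy theorem, the Grundy value of a sum of independent games is the XOR of the component values.
Combined value = 20 XOR 2 XOR 2 = 20.

20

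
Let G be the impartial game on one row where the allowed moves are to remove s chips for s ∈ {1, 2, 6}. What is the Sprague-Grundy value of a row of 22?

Grundy values for subtraction set {1, 2, 6}:
k:     0  1  2  3  4  5  6  7  8  9 10 11 12 13 14 15 16 17 18 19 20 21 22
g(k):  0  1  2  0  1  2  3  0  1  2  0  1  2  3  0  1  2  0  1  2  3  0  1
So g(22) = 1.

1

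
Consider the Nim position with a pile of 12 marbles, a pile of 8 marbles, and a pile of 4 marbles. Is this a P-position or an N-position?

P-position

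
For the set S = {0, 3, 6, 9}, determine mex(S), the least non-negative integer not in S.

1

0 is in the set but 1 is not, so the mex is 1.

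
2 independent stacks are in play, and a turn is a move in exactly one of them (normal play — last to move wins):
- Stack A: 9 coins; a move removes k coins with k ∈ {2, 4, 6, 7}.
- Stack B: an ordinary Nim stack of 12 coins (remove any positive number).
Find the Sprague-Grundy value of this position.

For stack A, compute g(0), g(1), … with moves {2, 4, 6, 7}:
g(0) = mex{} = 0
g(1) = mex{} = 0
g(2) = mex{0} = 1
g(3) = mex{0} = 1
g(4) = mex{0,1} = 2
g(5) = mex{0,1} = 2
g(6) = mex{0,1,2} = 3
g(7) = mex{0,1,2} = 3
g(8) = mex{0,1,2,3} = 4
g(9) = mex{1,2,3} = 0
So g(9) = 0.
Stack B is a plain Nim stack of size 12, so its Grundy value is 12.
By the Sprague-Grundy theorem, the Grundy value of a sum of independent games is the XOR of the component values.
Combined value = 0 ⊕ 12 = 12.

12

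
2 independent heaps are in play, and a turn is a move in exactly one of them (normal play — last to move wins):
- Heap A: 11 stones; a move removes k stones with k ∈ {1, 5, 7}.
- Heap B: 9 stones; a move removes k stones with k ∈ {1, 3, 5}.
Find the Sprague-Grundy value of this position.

0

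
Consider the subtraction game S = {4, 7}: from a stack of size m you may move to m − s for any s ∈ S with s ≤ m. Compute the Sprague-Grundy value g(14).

Grundy values for subtraction set {4, 7}:
g(0) = mex{} = 0
g(1) = mex{} = 0
g(2) = mex{} = 0
g(3) = mex{} = 0
g(4) = mex{0} = 1
g(5) = mex{0} = 1
g(6) = mex{0} = 1
g(7) = mex{0} = 1
g(8) = mex{0,1} = 2
g(9) = mex{0,1} = 2
g(10) = mex{0,1} = 2
g(11) = mex{1} = 0
g(12) = mex{1,2} = 0
g(13) = mex{1,2} = 0
g(14) = mex{1,2} = 0
So g(14) = 0.

0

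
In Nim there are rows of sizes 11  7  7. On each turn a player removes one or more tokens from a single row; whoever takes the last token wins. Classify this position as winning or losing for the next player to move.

Winning position

Write each in binary and XOR column by column:
  1011  (11)
  0111  (7)
  0111  (7)
  ----
  1011  (11)
The nim-sum is 11 ≠ 0, so this is an N-position: the player to move can win.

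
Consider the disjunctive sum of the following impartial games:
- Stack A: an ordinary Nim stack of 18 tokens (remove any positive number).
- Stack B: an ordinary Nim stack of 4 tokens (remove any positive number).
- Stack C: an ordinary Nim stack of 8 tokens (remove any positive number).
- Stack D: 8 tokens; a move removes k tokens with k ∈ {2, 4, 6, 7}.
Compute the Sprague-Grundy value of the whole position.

Stack A is a plain Nim stack of size 18, so its Grundy value is 18.
Stack B is a plain Nim stack of size 4, so its Grundy value is 4.
Stack C is a plain Nim stack of size 8, so its Grundy value is 8.
For stack D, compute g(0), g(1), … with moves {2, 4, 6, 7}:
k:     0  1  2  3  4  5  6  7  8
g(k):  0  0  1  1  2  2  3  3  4
So g(8) = 4.
The value of a disjunctive sum is the nim-sum of the parts.
Combined value = 18 XOR 4 XOR 8 XOR 4 = 26.

26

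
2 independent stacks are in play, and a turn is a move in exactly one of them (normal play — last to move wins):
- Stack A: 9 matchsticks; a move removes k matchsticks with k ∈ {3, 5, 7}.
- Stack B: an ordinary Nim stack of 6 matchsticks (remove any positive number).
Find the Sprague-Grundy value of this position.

Build the Grundy sequence for stack A with g(k) = mex{g(k−s) : s ∈ {3, 5, 7}, s ≤ k}:
k:     0  1  2  3  4  5  6  7  8  9
g(k):  0  0  0  1  1  1  2  2  2  3
So g(9) = 3.
Stack B is a plain Nim stack of size 6, so its Grundy value is 6.
By the Sprague-Grundy theorem, the Grundy value of a sum of independent games is the XOR of the component values.
Combined value = 3 XOR 6 = 5.

5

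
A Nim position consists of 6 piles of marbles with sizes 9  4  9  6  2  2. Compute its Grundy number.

2

Nim-sum: 9 ⊕ 4 ⊕ 9 ⊕ 6 ⊕ 2 ⊕ 2 = 2.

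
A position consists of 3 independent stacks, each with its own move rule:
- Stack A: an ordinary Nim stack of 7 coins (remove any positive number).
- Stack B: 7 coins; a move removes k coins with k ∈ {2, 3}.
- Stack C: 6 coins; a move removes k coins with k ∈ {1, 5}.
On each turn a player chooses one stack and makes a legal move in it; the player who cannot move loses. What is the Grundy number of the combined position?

Stack A is a plain Nim stack of size 7, so its Grundy value is 7.
For stack B, compute g(0), g(1), … with moves {2, 3}:
k:     0  1  2  3  4  5  6  7
g(k):  0  0  1  1  2  0  0  1
So g(7) = 1.
For stack C, compute g(0), g(1), … with moves {1, 5}:
k:     0  1  2  3  4  5  6
g(k):  0  1  0  1  0  1  0
So g(6) = 0.
The value of a disjunctive sum is the nim-sum of the parts.
Combined value = 7 ⊕ 1 ⊕ 0 = 6.

6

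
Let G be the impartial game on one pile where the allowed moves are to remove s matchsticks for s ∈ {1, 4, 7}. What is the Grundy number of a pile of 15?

Compute g(0), g(1), … for moves {1, 4, 7}:
k:     0  1  2  3  4  5  6  7  8  9 10 11 12 13 14 15
g(k):  0  1  0  1  2  0  1  2  0  1  0  1  2  0  1  2
So g(15) = 2.

2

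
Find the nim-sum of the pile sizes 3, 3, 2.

Bitwise XOR of the heap sizes:
  11  (3)
  11  (3)
  10  (2)
  --
  10  (2)

2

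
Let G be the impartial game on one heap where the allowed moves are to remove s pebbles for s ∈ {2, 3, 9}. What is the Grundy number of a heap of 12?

Build the Grundy sequence with g(k) = mex{g(k−s) : s ∈ {2, 3, 9}, s ≤ k}:
k:     0  1  2  3  4  5  6  7  8  9 10 11 12
g(k):  0  0  1  1  2  0  0  1  1  2  2  0  0
So g(12) = 0.

0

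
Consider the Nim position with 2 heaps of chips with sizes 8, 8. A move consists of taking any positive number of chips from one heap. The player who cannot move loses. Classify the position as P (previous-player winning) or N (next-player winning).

Nim-sum: 8 ^ 8 = 0.
The nim-sum is 0, so this is a P-position: the player to move is in a losing position under optimal play.

P-position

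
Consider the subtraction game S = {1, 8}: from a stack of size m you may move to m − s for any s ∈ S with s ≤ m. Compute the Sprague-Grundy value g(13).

Grundy values for subtraction set {1, 8}:
k:     0  1  2  3  4  5  6  7  8  9 10 11 12 13
g(k):  0  1  0  1  0  1  0  1  2  0  1  0  1  0
So g(13) = 0.

0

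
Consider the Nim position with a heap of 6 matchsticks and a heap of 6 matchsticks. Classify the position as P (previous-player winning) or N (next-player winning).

P-position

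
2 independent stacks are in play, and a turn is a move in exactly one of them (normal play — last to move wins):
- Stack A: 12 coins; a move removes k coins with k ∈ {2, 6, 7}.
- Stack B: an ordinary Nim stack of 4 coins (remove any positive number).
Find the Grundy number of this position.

6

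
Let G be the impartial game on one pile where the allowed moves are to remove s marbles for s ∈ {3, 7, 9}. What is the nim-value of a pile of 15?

Build the Grundy sequence with g(k) = mex{g(k−s) : s ∈ {3, 7, 9}, s ≤ k}:
k:     0  1  2  3  4  5  6  7  8  9 10 11 12 13 14 15
g(k):  0  0  0  1  1  1  0  2  2  1  3  3  0  2  0  1
So g(15) = 1.

1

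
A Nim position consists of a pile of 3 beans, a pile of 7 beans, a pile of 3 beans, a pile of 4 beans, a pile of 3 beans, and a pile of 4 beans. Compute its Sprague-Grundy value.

4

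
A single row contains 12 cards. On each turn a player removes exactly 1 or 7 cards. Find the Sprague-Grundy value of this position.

Build the Grundy sequence with g(k) = mex{g(k−s) : s ∈ {1, 7}, s ≤ k}:
k:     0  1  2  3  4  5  6  7  8  9 10 11 12
g(k):  0  1  0  1  0  1  0  1  0  1  0  1  0
So g(12) = 0.

0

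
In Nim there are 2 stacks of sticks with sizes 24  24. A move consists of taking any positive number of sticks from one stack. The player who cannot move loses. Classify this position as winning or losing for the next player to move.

Nim-sum: 24 XOR 24 = 0.
The nim-sum is 0, so this is a P-position: the player to move is in a losing position under optimal play.

Losing position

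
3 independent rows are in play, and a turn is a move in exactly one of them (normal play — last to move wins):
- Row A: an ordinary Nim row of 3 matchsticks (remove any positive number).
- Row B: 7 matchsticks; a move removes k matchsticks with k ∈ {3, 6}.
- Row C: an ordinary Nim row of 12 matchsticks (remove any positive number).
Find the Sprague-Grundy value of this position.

13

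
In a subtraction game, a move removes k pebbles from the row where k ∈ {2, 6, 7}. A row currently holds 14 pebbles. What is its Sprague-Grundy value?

Build the Grundy sequence with g(k) = mex{g(k−s) : s ∈ {2, 6, 7}, s ≤ k}:
g(0) = mex{} = 0
g(1) = mex{} = 0
g(2) = mex{0} = 1
g(3) = mex{0} = 1
g(4) = mex{1} = 0
g(5) = mex{1} = 0
g(6) = mex{0} = 1
g(7) = mex{0} = 1
g(8) = mex{0,1} = 2
g(9) = mex{1} = 0
g(10) = mex{0,1,2} = 3
g(11) = mex{0} = 1
g(12) = mex{0,1,3} = 2
g(13) = mex{1} = 0
g(14) = mex{1,2} = 0
So g(14) = 0.

0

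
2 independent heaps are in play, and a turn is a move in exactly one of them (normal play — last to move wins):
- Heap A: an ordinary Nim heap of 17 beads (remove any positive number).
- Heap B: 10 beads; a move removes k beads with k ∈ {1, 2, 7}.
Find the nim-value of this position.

16

Heap A is a plain Nim heap of size 17, so its Grundy value is 17.
Build the Grundy sequence for heap B with g(k) = mex{g(k−s) : s ∈ {1, 2, 7}, s ≤ k}:
g(0) = mex{} = 0
g(1) = mex{0} = 1
g(2) = mex{0,1} = 2
g(3) = mex{1,2} = 0
g(4) = mex{0,2} = 1
g(5) = mex{0,1} = 2
g(6) = mex{1,2} = 0
g(7) = mex{0,2} = 1
g(8) = mex{0,1} = 2
g(9) = mex{1,2} = 0
g(10) = mex{0,2} = 1
So g(10) = 1.
The value of a disjunctive sum is the nim-sum of the parts.
Combined value = 17 XOR 1 = 16.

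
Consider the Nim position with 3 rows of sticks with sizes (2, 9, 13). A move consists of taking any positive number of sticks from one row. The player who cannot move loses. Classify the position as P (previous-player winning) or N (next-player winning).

Compute the nim-sum pairwise:
2 XOR 9 = 11
11 XOR 13 = 6
The nim-sum is 6 ≠ 0, so this is an N-position: the player to move can win.

N-position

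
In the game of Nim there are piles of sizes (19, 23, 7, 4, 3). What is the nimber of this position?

4

In binary:
  10011  (19)
  10111  (23)
  00111  (7)
  00100  (4)
  00011  (3)
  -----
  00100  (4)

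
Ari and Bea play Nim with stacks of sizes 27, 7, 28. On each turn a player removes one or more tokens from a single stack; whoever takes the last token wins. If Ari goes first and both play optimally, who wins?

Bea wins

Bitwise XOR of the heap sizes:
  11011  (27)
  00111  (7)
  11100  (28)
  -----
  00000  (0)
The nim-sum is 0, so this is a P-position: the player to move is in a losing position under optimal play; Ari is about to move from it and so loses — Bea wins.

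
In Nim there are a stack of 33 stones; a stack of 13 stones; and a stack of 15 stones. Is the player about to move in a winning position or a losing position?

Winning position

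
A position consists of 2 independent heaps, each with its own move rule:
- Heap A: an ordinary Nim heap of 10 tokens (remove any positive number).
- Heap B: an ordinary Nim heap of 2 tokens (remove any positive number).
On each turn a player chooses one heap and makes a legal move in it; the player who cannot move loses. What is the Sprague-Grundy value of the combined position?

Heap A is a plain Nim heap of size 10, so its Grundy value is 10.
Heap B is a plain Nim heap of size 2, so its Grundy value is 2.
By the Sprague-Grundy theorem, the Grundy value of a sum of independent games is the XOR of the component values.
Combined value = 10 XOR 2 = 8.

8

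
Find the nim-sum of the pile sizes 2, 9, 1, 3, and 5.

Compute the nim-sum pairwise:
2 ⊕ 9 = 11
11 ⊕ 1 = 10
10 ⊕ 3 = 9
9 ⊕ 5 = 12

12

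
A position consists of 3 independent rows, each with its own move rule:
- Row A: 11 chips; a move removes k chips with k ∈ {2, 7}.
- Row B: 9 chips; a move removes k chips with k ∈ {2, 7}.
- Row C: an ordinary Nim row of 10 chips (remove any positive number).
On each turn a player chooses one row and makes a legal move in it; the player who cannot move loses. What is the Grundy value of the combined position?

11

Build the Grundy sequence for row A with g(k) = mex{g(k−s) : s ∈ {2, 7}, s ≤ k}:
k:     0  1  2  3  4  5  6  7  8  9 10 11
g(k):  0  0  1  1  0  0  1  1  2  0  0  1
So g(11) = 1.
Grundy values for row B (subtraction set {2, 7}):
g(0) = mex{} = 0
g(1) = mex{} = 0
g(2) = mex{0} = 1
g(3) = mex{0} = 1
g(4) = mex{1} = 0
g(5) = mex{1} = 0
g(6) = mex{0} = 1
g(7) = mex{0} = 1
g(8) = mex{0,1} = 2
g(9) = mex{1} = 0
So g(9) = 0.
Row C is a plain Nim row of size 10, so its Grundy value is 10.
The value of a disjunctive sum is the nim-sum of the parts.
Combined value = 1 ⊕ 0 ⊕ 10 = 11.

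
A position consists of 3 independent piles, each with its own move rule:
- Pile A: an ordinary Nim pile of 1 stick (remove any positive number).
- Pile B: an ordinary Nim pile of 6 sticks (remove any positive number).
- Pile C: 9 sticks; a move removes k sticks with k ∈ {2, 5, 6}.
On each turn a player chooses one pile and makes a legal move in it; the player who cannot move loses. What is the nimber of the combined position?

5

Pile A is a plain Nim pile of size 1, so its Grundy value is 1.
Pile B is a plain Nim pile of size 6, so its Grundy value is 6.
Grundy values for pile C (subtraction set {2, 5, 6}):
k:     0  1  2  3  4  5  6  7  8  9
g(k):  0  0  1  1  0  2  1  3  0  2
So g(9) = 2.
The value of a disjunctive sum is the nim-sum of the parts.
Combined value = 1 XOR 6 XOR 2 = 5.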